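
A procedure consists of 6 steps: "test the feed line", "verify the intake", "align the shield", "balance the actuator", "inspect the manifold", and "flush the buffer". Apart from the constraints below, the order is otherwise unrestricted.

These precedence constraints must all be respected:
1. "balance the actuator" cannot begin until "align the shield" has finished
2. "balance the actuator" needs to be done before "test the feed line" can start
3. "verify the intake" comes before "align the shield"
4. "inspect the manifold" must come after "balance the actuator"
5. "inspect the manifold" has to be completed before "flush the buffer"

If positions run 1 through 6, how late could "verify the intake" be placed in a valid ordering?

The steps that are forced after "verify the intake", directly or by a chain of constraints, are "test the feed line", "align the shield", "balance the actuator", "inspect the manifold", "flush the buffer". That's 5 steps.
With 5 mandatory successors out of 6 steps total, the latest slot for "verify the intake" is 6−5 = 1, and it's reachable by doing all non-successors before "verify the intake".

1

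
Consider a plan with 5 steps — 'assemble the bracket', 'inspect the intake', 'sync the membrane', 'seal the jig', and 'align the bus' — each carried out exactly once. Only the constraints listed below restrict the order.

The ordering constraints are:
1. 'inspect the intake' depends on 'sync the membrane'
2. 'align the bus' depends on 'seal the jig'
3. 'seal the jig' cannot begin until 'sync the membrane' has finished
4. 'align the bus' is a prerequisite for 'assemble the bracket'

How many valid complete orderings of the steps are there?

4

'sync the membrane' is the only step with nothing required before it, so every ordering starts there.
Systematically extending each partial ordering one step at a time and counting, there are 4 complete orderings.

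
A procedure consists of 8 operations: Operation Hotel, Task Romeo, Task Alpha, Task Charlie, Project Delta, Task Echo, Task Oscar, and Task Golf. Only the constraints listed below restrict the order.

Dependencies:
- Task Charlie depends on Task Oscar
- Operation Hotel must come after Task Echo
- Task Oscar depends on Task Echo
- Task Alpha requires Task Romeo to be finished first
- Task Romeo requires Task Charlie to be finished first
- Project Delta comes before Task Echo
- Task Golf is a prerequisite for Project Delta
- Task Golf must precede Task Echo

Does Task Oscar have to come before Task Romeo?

There is a constraint chain Task Oscar → Task Charlie → Task Romeo.
So Task Oscar must precede Task Romeo in any valid ordering.

Yes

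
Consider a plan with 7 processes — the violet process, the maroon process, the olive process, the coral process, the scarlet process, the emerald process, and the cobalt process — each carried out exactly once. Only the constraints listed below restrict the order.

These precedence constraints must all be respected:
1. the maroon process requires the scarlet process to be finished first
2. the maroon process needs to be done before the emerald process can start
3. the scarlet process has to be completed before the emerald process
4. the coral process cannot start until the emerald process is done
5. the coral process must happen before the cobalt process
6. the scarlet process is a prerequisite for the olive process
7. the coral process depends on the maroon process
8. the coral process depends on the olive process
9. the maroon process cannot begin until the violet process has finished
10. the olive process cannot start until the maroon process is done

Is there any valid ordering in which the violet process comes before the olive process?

Yes

Every valid ordering already has the violet process before the olive process (the constraints require it), so in particular at least one does.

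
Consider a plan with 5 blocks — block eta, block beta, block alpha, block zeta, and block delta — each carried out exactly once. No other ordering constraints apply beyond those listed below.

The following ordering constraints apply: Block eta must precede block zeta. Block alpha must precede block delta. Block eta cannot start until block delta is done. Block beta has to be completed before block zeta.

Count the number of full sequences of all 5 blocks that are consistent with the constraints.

4

2 blocks have no prerequisites (block beta, block alpha), so any of them could come first.
Systematically extending each partial ordering one block at a time and counting, there are 4 complete orderings.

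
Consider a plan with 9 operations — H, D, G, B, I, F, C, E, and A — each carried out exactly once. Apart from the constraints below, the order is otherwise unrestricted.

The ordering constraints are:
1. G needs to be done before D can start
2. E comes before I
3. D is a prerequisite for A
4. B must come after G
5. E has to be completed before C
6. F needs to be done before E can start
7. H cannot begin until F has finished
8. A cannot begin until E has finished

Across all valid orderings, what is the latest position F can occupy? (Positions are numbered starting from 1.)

Every operation that must follow F has to come after it. Tracing all chains starting from F, those operations are: H, I, C, E, A — 5 in total.
With 5 mandatory successors out of 9 operations total, the latest slot for F is 9−5 = 4, and it's reachable by doing all non-successors before F.

4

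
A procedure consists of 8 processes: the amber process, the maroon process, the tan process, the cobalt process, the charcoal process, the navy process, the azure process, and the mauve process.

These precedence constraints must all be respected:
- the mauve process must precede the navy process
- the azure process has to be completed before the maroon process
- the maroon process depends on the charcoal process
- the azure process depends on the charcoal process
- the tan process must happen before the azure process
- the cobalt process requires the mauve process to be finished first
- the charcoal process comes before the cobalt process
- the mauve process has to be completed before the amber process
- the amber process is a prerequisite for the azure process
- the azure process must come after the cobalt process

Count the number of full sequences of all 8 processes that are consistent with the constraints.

3 processes have no prerequisites (the tan process, the charcoal process, the mauve process), so any of them could come first.
Enumerating by repeatedly choosing an available process (one whose prerequisites are all placed) gives 158 distinct complete orderings.

158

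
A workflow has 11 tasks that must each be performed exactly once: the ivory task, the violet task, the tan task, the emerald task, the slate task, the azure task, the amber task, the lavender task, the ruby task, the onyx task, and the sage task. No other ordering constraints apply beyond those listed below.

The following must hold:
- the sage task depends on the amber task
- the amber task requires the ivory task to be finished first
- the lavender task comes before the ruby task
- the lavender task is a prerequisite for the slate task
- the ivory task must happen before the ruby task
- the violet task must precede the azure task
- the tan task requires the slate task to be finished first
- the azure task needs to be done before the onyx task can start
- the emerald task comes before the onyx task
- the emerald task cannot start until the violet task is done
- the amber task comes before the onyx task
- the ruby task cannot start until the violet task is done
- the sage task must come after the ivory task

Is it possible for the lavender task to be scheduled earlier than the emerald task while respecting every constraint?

Yes

The constraints leave the lavender task and the emerald task unordered relative to each other; nothing requires the emerald task earlier.
That means at least one valid schedule has the lavender task before the emerald task.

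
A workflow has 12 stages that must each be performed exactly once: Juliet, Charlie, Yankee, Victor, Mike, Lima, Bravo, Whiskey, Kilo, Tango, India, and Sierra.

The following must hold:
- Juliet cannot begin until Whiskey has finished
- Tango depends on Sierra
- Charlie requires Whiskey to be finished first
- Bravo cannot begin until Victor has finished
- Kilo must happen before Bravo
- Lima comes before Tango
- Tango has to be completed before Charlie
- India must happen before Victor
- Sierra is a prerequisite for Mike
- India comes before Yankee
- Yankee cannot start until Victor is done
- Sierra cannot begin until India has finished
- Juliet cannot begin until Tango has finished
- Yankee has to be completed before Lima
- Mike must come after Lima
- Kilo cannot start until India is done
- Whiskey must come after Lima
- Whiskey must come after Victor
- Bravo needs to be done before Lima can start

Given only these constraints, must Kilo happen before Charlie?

There is a constraint chain Kilo → Bravo → Lima → Tango → Charlie.
Hence Kilo necessarily comes before Charlie.

Yes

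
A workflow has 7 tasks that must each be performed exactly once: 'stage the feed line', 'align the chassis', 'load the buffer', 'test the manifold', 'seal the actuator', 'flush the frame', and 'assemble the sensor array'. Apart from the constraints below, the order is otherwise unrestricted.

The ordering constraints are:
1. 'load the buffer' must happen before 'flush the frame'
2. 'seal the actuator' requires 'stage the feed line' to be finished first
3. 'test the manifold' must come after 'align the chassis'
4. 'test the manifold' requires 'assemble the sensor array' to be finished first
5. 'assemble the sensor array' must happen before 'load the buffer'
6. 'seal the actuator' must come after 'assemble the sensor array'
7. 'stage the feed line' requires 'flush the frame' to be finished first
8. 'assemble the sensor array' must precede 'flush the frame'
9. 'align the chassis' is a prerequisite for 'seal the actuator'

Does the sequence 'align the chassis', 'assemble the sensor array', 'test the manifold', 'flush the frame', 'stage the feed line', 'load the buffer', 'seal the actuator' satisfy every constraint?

Here 'load the buffer' comes after 'flush the frame'.
Since 'load the buffer' is required before 'flush the frame', the ordering is invalid.

No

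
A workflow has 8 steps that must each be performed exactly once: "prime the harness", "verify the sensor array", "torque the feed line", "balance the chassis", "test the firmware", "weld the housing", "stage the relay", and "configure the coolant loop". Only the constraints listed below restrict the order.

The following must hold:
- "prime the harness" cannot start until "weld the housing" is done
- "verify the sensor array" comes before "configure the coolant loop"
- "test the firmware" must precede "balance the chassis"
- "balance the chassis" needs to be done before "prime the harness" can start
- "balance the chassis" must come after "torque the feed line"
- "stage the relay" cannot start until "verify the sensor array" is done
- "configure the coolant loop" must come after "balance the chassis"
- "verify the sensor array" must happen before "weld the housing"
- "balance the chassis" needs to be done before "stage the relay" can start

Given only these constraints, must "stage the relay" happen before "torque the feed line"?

In fact the dependencies run the other way: "torque the feed line" → "balance the chassis" → "stage the relay".
So "stage the relay" does not have to come before "torque the feed line" — it cannot.

No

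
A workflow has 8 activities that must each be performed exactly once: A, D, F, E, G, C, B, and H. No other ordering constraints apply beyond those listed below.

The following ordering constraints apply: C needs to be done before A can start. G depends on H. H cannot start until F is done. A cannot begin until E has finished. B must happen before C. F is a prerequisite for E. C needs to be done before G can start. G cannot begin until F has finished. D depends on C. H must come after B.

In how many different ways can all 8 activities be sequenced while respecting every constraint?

2 activities have no prerequisites (F, B), so any of them could come first.
Counting all ways to extend the partial order to a total order gives 186.

186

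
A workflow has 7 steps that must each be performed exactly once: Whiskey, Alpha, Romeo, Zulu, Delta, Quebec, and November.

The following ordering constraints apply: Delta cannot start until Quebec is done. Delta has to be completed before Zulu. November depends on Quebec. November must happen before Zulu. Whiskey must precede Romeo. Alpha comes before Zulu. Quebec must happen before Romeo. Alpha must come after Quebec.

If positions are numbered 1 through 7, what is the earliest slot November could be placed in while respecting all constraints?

2

Working backwards through the constraints from November, its only required predecessor is Quebec.
So at minimum 1 step comes before November, putting November no earlier than position 2. That position is achievable by scheduling exactly that predecessor first.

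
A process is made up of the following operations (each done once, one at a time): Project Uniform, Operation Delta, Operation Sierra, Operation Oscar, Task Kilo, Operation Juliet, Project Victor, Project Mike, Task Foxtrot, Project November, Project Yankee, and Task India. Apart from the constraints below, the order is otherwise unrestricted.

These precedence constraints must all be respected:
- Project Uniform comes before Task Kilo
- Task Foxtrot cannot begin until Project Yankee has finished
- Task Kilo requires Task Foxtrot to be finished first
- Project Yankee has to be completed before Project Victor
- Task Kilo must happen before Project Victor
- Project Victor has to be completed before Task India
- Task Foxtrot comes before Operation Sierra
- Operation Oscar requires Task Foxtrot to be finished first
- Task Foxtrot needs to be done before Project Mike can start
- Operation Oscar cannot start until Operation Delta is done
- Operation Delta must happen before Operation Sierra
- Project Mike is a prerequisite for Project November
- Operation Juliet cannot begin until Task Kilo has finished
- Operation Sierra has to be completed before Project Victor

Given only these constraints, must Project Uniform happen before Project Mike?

No chain of constraints connects Project Uniform to Project Mike in either direction.
A valid ordering placing Project Mike before Project Uniform exists, so the answer is no.

No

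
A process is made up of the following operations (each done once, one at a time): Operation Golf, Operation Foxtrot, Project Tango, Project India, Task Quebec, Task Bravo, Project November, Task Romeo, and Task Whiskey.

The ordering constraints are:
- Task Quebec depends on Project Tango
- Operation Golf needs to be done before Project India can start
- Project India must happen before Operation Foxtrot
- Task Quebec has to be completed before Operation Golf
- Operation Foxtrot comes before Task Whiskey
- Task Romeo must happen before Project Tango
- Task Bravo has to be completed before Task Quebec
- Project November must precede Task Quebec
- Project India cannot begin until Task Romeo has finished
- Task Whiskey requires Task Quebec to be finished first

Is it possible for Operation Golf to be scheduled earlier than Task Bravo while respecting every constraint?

No

There is a dependency chain Task Bravo → Task Quebec → Operation Golf, so Operation Golf always comes after Task Bravo.
So no valid ordering can have Operation Golf before Task Bravo.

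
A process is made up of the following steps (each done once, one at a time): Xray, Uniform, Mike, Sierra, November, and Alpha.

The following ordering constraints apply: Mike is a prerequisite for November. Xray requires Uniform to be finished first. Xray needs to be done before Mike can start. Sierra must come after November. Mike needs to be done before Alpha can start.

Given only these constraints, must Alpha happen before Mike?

No

The constraints actually force Mike before Alpha (via Mike → Alpha), not the other way around.
So Alpha never precedes Mike.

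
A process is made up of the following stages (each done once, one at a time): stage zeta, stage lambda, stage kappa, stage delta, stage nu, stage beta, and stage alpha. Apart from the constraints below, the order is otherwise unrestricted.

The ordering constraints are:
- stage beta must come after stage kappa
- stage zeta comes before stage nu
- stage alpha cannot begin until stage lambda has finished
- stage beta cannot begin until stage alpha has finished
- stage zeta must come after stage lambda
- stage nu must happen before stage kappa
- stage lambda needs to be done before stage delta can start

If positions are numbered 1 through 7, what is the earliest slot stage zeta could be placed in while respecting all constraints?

Working backwards through the constraints from stage zeta, its only required predecessor is stage lambda.
So at minimum 1 stage comes before stage zeta, putting stage zeta no earlier than position 2. That position is achievable by scheduling exactly that predecessor first.

2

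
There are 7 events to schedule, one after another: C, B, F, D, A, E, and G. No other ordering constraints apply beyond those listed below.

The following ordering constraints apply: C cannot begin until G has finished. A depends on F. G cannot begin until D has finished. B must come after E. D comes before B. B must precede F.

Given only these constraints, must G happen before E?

G and E are not related by any chain of constraints.
There exist valid orderings with E before G, so G is not required to come first.

No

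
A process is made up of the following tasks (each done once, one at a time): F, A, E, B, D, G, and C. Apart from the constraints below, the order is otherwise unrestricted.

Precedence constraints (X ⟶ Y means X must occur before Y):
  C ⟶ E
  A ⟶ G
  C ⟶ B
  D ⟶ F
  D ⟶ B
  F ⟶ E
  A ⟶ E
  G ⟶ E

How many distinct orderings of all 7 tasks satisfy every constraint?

3 tasks have no prerequisites (A, D, C), so any of them could come first.
Systematically extending each partial ordering one task at a time and counting, there are 105 complete orderings.

105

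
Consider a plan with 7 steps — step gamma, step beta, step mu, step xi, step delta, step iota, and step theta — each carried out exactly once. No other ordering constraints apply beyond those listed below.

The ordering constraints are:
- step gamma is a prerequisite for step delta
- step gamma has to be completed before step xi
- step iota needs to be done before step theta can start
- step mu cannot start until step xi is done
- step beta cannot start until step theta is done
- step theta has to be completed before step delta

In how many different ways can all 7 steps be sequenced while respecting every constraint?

The steps with no prerequisites are step gamma, step iota; any of them can be placed first.
Counting all ways to extend the partial order to a total order gives 65.

65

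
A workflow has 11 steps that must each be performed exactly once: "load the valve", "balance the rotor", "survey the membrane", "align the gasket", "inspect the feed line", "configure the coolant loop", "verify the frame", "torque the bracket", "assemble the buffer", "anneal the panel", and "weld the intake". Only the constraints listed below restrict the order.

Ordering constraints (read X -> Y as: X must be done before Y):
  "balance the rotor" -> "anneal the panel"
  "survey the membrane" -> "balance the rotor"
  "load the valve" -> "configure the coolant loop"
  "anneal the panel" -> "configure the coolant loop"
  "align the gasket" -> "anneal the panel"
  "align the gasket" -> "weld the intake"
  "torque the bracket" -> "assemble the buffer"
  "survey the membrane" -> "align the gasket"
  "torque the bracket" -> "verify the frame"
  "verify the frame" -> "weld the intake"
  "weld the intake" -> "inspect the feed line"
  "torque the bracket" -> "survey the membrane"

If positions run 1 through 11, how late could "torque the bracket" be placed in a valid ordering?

The steps that are forced after "torque the bracket", directly or by a chain of constraints, are "balance the rotor", "survey the membrane", "align the gasket", "inspect the feed line", "configure the coolant loop", "verify the frame", "assemble the buffer", "anneal the panel", "weld the intake". That's 9 steps.
So at least 9 steps follow "torque the bracket", putting "torque the bracket" no later than position 2. That position is achievable by scheduling everything else first.

2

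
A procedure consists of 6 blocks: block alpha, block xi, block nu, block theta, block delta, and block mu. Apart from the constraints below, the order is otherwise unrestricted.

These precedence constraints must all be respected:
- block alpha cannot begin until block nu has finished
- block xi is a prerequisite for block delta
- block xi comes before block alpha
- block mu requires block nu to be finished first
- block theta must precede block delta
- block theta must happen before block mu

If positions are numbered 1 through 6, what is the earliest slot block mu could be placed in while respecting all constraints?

The blocks that are forced before block mu, directly or transitively, are block nu, block theta. That's 2 blocks.
With 2 mandatory predecessors, the earliest block mu can sit is position 2+1 = 3, and placing just those 2 first achieves it.

3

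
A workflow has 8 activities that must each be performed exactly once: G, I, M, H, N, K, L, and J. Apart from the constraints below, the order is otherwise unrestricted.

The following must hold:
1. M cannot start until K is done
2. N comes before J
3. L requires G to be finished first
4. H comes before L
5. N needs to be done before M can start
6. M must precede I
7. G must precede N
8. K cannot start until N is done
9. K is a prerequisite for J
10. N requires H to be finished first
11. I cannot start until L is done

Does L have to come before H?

No

There is a chain H → L, which puts H before L.
So L does not have to come before H — it cannot.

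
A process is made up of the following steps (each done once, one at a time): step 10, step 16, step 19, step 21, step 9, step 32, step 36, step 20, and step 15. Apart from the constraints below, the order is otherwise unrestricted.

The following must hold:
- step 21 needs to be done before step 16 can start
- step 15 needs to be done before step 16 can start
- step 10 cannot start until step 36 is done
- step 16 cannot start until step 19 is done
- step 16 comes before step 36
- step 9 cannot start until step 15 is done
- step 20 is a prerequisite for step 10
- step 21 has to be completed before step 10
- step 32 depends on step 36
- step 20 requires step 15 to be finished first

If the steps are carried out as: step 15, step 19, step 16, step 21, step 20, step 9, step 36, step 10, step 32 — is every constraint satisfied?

In the proposed order, step 16 appears before step 21.
But one of the constraints requires step 21 before step 16, so this ordering violates it.

No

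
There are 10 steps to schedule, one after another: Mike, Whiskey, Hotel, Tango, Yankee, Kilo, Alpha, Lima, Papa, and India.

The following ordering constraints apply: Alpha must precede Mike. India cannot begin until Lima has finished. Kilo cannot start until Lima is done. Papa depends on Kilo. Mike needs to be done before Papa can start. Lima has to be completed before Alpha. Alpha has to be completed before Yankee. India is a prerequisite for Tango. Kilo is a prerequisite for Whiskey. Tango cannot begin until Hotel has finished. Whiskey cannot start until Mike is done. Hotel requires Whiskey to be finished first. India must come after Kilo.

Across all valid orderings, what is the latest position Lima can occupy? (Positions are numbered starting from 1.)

1

Every step that must follow Lima has to come after it. Tracing all chains starting from Lima, those steps are: Mike, Whiskey, Hotel, Tango, Yankee, Kilo, Alpha, Papa, India — 9 in total.
So at least 9 steps follow Lima, putting Lima no later than position 1. That position is achievable by scheduling everything else first.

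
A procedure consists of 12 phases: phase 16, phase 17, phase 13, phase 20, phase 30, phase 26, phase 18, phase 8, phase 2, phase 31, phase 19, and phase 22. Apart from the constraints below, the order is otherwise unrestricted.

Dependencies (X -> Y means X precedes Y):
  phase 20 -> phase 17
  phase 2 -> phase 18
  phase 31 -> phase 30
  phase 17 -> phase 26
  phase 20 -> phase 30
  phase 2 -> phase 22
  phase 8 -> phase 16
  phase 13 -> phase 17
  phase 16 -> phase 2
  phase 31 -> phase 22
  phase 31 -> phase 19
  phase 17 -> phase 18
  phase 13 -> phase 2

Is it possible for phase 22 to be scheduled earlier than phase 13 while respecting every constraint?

Following phase 13 → phase 2 → phase 22, phase 13 must precede phase 22 in every valid ordering.
Hence phase 22 can never be scheduled before phase 13.

No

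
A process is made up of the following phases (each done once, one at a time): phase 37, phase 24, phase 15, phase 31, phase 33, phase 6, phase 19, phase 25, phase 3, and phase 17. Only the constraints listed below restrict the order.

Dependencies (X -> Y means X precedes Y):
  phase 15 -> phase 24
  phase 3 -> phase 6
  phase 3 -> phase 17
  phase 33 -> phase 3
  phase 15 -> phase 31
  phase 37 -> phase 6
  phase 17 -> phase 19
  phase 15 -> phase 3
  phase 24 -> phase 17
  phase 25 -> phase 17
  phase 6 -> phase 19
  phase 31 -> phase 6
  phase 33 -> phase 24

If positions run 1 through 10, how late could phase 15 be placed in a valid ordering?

The phases that are forced after phase 15, directly or by a chain of constraints, are phase 24, phase 31, phase 6, phase 19, phase 3, phase 17. That's 6 phases.
With 6 mandatory successors out of 10 phases total, the latest slot for phase 15 is 10−6 = 4, and it's reachable by doing all non-successors before phase 15.

4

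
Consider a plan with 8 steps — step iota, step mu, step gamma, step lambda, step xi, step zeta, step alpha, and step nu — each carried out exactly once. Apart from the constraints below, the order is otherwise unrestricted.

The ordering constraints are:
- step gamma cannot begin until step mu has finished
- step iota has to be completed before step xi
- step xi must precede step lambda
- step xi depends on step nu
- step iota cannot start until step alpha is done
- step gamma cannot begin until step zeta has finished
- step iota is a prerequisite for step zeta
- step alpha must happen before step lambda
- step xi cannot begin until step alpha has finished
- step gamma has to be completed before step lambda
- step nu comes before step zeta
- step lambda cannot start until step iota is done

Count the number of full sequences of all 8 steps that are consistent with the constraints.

51

3 steps have no prerequisites (step mu, step alpha, step nu), so any of them could come first.
Counting all ways to extend the partial order to a total order gives 51.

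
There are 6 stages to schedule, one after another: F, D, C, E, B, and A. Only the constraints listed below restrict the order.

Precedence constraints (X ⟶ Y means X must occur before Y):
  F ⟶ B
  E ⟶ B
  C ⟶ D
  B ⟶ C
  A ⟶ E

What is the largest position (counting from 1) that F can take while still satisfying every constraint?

Following every chain forward from F, the stages that must come later are D, C, B — 3 of them.
With 3 mandatory successors out of 6 stages total, the latest slot for F is 6−3 = 3, and it's reachable by doing all non-successors before F.

3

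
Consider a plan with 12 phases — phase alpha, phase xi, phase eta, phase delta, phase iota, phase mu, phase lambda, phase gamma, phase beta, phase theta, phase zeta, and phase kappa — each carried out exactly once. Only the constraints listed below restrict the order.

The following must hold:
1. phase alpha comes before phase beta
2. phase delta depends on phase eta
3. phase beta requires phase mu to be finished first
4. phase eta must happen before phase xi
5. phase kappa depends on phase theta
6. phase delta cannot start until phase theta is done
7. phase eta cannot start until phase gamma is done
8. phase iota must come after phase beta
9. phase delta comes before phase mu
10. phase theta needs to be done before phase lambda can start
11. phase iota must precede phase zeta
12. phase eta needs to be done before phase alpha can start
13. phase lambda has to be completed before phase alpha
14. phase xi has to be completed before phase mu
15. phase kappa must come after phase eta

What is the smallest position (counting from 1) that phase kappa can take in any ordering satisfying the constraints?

4

Working backwards through the constraints from phase kappa, its full set of required predecessors is phase eta, phase gamma, phase theta — 3 of them.
With 3 mandatory predecessors, the earliest phase kappa can sit is position 3+1 = 4, and placing just those 3 first achieves it.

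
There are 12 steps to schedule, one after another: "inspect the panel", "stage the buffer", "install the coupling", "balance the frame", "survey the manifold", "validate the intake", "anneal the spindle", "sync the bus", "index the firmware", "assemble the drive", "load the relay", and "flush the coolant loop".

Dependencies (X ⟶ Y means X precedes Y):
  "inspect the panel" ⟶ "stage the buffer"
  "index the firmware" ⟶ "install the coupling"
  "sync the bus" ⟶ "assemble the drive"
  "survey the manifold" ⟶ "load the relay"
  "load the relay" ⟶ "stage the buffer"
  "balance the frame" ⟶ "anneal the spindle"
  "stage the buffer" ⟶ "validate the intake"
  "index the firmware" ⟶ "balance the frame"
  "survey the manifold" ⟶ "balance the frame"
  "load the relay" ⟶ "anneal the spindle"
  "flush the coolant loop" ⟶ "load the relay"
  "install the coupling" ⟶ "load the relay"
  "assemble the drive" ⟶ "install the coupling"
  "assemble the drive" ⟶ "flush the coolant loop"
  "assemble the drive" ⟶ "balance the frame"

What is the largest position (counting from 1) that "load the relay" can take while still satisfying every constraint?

Every step that must follow "load the relay" has to come after it. Tracing all chains starting from "load the relay", those steps are: "stage the buffer", "validate the intake", "anneal the spindle" — 3 in total.
So at least 3 steps follow "load the relay", putting "load the relay" no later than position 9. That position is achievable by scheduling everything else first.

9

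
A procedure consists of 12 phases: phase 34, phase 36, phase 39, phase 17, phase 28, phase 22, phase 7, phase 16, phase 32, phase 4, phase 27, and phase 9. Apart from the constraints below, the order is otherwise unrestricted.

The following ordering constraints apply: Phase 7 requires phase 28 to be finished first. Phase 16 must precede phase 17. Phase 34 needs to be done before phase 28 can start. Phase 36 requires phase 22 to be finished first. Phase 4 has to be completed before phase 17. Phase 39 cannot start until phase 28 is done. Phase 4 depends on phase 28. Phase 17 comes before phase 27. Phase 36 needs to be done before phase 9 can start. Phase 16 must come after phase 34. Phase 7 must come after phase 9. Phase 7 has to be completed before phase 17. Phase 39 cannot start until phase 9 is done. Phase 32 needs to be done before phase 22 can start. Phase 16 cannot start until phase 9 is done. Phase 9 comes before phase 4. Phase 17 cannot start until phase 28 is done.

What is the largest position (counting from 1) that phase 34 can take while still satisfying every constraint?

Every phase that must follow phase 34 has to come after it. Tracing all chains starting from phase 34, those phases are: phase 39, phase 17, phase 28, phase 7, phase 16, phase 4, phase 27 — 7 in total.
So at least 7 phases follow phase 34, putting phase 34 no later than position 5. That position is achievable by scheduling everything else first.

5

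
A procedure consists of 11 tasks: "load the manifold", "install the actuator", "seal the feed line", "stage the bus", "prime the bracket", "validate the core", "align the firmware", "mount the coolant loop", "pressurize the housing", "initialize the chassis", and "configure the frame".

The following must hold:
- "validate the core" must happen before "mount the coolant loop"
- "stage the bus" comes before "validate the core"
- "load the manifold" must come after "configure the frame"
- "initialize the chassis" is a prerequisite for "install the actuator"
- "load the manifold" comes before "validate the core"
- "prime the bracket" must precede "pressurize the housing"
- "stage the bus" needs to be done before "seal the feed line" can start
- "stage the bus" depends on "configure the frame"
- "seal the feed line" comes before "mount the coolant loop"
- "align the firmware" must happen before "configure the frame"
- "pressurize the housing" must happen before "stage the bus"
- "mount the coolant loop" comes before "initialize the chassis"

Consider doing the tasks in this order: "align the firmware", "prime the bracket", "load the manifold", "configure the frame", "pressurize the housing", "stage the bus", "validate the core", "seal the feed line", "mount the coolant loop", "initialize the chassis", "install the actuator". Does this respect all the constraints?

No

In the proposed order, "load the manifold" appears before "configure the frame".
That contradicts the constraint that "configure the frame" must precede "load the manifold".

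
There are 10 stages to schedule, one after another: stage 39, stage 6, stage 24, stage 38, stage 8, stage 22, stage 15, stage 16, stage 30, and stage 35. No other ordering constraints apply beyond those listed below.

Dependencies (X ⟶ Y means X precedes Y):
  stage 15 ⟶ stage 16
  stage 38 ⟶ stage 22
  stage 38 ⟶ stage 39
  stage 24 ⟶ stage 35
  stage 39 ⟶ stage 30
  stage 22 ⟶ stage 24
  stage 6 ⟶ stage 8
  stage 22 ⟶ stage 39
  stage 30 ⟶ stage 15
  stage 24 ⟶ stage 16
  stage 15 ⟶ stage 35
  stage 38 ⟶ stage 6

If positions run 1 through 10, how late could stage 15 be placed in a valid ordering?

8

Following every chain forward from stage 15, the stages that must come later are stage 16, stage 35 — 2 of them.
With 2 mandatory successors out of 10 stages total, the latest slot for stage 15 is 10−2 = 8, and it's reachable by doing all non-successors before stage 15.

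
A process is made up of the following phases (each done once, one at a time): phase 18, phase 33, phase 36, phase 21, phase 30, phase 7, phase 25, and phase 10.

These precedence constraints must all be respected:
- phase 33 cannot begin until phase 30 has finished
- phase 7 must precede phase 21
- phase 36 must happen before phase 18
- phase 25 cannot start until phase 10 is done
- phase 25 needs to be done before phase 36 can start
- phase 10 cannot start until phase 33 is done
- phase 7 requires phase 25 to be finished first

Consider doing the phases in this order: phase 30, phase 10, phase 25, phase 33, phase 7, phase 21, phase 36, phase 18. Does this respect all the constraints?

In the proposed order, phase 10 appears before phase 33.
That contradicts the constraint that phase 33 must precede phase 10.

No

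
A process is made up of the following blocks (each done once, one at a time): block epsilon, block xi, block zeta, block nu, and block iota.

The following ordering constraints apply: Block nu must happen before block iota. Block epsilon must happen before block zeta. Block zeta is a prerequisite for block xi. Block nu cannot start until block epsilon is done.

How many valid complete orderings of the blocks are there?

Block epsilon is the only block with nothing required before it, so every ordering starts there.
Systematically extending each partial ordering one block at a time and counting, there are 6 complete orderings.

6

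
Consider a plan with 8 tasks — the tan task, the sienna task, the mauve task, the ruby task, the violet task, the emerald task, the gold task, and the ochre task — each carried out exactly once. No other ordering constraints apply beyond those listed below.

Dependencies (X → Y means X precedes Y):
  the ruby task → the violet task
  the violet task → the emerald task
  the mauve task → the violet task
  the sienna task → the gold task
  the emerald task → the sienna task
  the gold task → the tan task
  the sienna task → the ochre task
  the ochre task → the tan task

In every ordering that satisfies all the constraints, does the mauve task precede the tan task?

Tracing the constraints gives a chain: the mauve task → the violet task → the emerald task → the sienna task → the gold task → the tan task.
Hence the mauve task necessarily comes before the tan task.

Yes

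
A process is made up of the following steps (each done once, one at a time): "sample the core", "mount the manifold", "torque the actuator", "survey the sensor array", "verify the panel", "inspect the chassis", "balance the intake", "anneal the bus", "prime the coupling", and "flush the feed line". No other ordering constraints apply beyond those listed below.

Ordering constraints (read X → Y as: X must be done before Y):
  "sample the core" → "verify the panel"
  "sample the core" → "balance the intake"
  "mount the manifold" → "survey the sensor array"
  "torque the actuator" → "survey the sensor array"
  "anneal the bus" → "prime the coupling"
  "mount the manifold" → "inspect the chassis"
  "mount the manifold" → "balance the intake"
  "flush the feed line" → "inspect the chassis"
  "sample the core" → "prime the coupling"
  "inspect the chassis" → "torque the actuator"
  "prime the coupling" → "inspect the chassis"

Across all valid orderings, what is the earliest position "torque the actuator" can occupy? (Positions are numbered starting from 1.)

Working backwards through the constraints from "torque the actuator", its full set of required predecessors is "sample the core", "mount the manifold", "inspect the chassis", "anneal the bus", "prime the coupling", "flush the feed line" — 6 of them.
With 6 mandatory predecessors, the earliest "torque the actuator" can sit is position 6+1 = 7, and placing just those 6 first achieves it.

7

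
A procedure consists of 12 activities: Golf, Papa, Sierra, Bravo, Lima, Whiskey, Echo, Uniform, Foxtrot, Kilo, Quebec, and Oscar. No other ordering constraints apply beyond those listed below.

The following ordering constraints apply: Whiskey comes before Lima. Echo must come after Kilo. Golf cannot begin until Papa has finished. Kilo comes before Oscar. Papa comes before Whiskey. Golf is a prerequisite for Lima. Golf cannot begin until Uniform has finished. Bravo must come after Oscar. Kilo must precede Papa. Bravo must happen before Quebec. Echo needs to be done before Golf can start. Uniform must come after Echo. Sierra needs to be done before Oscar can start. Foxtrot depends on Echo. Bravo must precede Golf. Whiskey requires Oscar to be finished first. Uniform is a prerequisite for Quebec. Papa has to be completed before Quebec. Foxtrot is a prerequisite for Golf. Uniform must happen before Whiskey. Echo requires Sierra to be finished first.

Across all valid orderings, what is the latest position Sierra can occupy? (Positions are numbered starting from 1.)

Following every chain forward from Sierra, the activities that must come later are Golf, Bravo, Lima, Whiskey, Echo, Uniform, Foxtrot, Quebec, Oscar — 9 of them.
So at least 9 activities follow Sierra, putting Sierra no later than position 3. That position is achievable by scheduling everything else first.

3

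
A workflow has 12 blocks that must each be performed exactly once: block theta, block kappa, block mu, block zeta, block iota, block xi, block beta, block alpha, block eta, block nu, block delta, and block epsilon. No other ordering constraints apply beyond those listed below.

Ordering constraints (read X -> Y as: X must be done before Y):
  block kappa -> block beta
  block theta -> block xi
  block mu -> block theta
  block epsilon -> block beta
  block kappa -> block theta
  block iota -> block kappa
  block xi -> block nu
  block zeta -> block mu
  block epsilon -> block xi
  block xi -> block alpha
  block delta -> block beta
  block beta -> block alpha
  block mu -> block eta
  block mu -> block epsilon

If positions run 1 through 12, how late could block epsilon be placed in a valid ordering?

Every block that must follow block epsilon has to come after it. Tracing all chains starting from block epsilon, those blocks are: block xi, block beta, block alpha, block nu — 4 in total.
With 4 mandatory successors out of 12 blocks total, the latest slot for block epsilon is 12−4 = 8, and it's reachable by doing all non-successors before block epsilon.

8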